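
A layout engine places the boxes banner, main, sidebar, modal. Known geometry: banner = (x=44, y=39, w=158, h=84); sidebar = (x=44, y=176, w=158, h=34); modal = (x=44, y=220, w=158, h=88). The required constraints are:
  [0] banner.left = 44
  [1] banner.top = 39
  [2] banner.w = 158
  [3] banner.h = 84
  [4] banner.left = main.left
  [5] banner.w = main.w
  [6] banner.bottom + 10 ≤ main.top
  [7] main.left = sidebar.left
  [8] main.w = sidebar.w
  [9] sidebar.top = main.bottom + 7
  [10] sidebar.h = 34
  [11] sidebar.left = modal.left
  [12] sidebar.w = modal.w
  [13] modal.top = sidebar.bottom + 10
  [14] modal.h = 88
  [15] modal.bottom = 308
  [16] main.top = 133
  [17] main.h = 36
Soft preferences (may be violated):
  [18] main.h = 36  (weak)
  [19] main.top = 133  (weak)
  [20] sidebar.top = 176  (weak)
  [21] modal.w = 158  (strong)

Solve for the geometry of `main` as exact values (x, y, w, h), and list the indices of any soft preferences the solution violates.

main = (x=44, y=133, w=158, h=36)
violated soft preferences: none

1. main.x = 44  [banner.left = main.left]
2. main.w = 158  [banner.w = main.w]
3. main.y = 133  [main.top = 133]
4. main.h = 36  [main.h = 36]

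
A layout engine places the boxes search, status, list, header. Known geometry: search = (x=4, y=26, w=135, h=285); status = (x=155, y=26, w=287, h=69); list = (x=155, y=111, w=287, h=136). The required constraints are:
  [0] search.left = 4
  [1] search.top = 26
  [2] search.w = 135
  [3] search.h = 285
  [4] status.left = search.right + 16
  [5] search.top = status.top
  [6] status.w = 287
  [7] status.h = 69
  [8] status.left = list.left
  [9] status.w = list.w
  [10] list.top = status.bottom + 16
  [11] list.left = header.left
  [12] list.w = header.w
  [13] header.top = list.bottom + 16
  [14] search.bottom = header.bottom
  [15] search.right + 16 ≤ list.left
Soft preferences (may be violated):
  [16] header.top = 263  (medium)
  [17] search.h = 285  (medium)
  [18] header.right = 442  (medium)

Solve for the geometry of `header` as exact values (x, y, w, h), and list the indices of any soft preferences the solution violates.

1. header.x = 155  [list.left = header.left]
2. header.w = 287  [list.w = header.w]
3. header.y = 263  [header.top = list.bottom + 16]
4. header.h = 48  [search.bottom = header.bottom]

header = (x=155, y=263, w=287, h=48)
violated soft preferences: none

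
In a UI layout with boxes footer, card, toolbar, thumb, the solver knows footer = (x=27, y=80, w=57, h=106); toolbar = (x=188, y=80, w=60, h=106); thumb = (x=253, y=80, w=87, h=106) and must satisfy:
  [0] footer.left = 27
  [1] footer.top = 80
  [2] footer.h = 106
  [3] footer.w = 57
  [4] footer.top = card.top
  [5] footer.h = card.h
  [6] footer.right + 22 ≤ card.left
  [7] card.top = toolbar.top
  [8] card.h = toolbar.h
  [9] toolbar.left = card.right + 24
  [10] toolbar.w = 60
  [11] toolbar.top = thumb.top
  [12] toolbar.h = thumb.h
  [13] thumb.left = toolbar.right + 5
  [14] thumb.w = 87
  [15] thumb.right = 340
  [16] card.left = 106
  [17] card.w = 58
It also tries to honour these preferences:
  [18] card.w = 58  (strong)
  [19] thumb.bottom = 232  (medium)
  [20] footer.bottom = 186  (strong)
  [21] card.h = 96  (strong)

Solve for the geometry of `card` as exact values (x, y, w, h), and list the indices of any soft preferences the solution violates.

card = (x=106, y=80, w=58, h=106)
violated soft preferences: 19, 21

1. card.y = 80  [footer.top = card.top]
2. card.h = 106  [footer.h = card.h]
3. card.x = 106  [card.left = 106]
4. card.w = 58  [card.w = 58]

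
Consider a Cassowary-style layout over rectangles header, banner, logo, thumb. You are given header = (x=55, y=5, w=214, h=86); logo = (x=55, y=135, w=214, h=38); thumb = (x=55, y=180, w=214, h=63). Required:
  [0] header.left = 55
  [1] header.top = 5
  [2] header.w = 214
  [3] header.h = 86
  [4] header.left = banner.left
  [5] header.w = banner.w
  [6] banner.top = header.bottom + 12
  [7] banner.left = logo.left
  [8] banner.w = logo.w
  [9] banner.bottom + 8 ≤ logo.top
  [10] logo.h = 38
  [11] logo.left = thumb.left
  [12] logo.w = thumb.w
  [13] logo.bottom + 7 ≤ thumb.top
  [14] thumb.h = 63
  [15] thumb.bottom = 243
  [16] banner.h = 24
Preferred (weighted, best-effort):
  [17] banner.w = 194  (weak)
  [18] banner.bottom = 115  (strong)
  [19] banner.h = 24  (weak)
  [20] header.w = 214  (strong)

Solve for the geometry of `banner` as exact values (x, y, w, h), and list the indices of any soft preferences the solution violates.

banner = (x=55, y=103, w=214, h=24)
violated soft preferences: 17, 18

1. banner.x = 55  [header.left = banner.left]
2. banner.w = 214  [header.w = banner.w]
3. banner.y = 103  [banner.top = header.bottom + 12]
4. banner.h = 24  [banner.h = 24]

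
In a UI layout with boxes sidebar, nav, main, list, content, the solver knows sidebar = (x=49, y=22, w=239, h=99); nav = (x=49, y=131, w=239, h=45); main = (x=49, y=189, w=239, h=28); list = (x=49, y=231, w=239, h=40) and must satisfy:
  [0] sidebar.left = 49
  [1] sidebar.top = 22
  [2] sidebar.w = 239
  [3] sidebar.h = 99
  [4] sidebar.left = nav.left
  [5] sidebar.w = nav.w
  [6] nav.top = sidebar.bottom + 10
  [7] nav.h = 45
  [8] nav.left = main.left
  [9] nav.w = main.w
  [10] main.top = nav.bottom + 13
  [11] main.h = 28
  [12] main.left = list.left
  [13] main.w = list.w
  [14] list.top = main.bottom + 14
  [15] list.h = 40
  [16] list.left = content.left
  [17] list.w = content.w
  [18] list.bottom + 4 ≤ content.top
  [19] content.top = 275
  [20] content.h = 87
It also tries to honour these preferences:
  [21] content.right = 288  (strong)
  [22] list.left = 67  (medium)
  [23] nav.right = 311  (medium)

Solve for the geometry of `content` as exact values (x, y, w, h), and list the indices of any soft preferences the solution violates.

content = (x=49, y=275, w=239, h=87)
violated soft preferences: 22, 23

1. content.x = 49  [list.left = content.left]
2. content.w = 239  [list.w = content.w]
3. content.y = 275  [content.top = 275]
4. content.h = 87  [content.h = 87]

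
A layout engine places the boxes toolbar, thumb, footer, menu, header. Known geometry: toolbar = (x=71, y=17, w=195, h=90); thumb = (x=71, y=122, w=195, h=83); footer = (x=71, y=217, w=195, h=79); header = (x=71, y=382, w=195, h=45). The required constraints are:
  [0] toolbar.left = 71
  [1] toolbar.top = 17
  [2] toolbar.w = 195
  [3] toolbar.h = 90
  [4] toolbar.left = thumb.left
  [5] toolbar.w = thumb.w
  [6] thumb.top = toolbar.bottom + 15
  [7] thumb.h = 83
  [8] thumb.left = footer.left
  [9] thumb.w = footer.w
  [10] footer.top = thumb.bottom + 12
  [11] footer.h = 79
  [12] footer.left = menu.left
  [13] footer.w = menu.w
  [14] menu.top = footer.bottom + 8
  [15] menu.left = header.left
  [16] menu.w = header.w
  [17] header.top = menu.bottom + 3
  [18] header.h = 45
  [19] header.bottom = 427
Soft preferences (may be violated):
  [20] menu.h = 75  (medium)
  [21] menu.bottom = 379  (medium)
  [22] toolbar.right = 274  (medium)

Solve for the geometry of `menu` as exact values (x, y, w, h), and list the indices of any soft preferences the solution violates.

menu = (x=71, y=304, w=195, h=75)
violated soft preferences: 22

1. menu.x = 71  [footer.left = menu.left]
2. menu.w = 195  [footer.w = menu.w]
3. menu.y = 304  [menu.top = footer.bottom + 8]
4. menu.h = 75  [header.top = menu.bottom + 3]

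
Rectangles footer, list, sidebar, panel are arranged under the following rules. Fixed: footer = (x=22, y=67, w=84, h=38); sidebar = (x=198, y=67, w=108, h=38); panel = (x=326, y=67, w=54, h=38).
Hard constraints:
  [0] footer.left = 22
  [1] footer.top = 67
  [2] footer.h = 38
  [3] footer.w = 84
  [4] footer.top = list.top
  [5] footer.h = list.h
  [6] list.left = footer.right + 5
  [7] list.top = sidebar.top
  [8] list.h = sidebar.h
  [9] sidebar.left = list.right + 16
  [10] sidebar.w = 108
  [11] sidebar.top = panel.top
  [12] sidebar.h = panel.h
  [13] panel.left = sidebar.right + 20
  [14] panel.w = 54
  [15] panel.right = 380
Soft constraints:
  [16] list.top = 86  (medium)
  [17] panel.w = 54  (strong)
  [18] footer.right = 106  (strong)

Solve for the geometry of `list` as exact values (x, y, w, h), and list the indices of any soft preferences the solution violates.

list = (x=111, y=67, w=71, h=38)
violated soft preferences: 16

1. list.y = 67  [footer.top = list.top]
2. list.h = 38  [footer.h = list.h]
3. list.x = 111  [list.left = footer.right + 5]
4. list.w = 71  [sidebar.left = list.right + 16]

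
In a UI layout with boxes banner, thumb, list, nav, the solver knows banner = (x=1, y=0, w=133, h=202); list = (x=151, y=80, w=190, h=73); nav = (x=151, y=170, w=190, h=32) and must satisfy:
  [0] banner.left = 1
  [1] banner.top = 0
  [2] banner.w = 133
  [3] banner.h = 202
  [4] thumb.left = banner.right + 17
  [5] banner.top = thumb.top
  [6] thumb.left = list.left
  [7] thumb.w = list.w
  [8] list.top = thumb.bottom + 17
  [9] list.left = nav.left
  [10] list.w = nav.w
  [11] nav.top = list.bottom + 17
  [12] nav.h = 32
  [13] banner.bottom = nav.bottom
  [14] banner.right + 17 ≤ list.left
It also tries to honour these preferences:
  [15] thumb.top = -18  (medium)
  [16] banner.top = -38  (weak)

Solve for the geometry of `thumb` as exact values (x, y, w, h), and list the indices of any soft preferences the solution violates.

thumb = (x=151, y=0, w=190, h=63)
violated soft preferences: 15, 16

1. thumb.x = 151  [thumb.left = banner.right + 17]
2. thumb.y = 0  [banner.top = thumb.top]
3. thumb.w = 190  [thumb.w = list.w]
4. thumb.h = 63  [list.top = thumb.bottom + 17]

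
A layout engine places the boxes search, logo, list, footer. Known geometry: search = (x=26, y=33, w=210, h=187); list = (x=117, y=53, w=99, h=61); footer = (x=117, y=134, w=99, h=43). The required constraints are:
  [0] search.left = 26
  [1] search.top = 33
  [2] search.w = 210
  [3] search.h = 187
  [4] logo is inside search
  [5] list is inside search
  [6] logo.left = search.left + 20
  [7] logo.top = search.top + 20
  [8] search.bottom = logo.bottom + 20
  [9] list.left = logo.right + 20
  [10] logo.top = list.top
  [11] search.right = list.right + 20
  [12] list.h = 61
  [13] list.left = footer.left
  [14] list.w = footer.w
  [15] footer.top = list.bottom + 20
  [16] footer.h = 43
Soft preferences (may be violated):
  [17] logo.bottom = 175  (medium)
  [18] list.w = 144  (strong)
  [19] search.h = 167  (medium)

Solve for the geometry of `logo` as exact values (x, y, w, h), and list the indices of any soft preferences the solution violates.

logo = (x=46, y=53, w=51, h=147)
violated soft preferences: 17, 18, 19

1. logo.x = 46  [logo.left = search.left + 20]
2. logo.y = 53  [logo.top = search.top + 20]
3. logo.h = 147  [search.bottom = logo.bottom + 20]
4. logo.w = 51  [list.left = logo.right + 20]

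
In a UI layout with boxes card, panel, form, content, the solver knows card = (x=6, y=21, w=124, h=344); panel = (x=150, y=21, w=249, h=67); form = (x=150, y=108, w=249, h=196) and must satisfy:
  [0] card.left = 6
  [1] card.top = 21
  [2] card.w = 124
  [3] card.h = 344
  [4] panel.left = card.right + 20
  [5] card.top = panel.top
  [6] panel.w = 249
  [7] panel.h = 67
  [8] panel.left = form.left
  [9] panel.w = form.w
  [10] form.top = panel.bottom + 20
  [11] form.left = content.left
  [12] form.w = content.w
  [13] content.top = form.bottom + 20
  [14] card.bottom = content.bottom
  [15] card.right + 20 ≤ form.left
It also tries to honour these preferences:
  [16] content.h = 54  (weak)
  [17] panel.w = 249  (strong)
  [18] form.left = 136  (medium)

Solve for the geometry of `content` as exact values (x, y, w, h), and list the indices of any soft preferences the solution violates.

content = (x=150, y=324, w=249, h=41)
violated soft preferences: 16, 18

1. content.x = 150  [form.left = content.left]
2. content.w = 249  [form.w = content.w]
3. content.y = 324  [content.top = form.bottom + 20]
4. content.h = 41  [card.bottom = content.bottom]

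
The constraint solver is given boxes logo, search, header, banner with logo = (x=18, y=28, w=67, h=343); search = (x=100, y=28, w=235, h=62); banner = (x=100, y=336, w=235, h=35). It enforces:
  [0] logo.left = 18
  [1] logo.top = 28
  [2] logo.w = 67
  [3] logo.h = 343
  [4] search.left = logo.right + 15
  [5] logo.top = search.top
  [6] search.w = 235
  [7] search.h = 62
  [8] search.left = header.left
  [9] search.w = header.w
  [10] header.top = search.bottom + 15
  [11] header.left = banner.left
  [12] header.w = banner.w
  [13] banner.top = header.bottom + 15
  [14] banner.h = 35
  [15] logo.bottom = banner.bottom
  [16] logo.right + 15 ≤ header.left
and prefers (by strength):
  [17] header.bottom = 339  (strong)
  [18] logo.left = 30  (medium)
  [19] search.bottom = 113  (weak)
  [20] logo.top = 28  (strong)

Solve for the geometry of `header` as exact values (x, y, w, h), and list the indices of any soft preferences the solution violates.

header = (x=100, y=105, w=235, h=216)
violated soft preferences: 17, 18, 19

1. header.x = 100  [search.left = header.left]
2. header.w = 235  [search.w = header.w]
3. header.y = 105  [header.top = search.bottom + 15]
4. header.h = 216  [banner.top = header.bottom + 15]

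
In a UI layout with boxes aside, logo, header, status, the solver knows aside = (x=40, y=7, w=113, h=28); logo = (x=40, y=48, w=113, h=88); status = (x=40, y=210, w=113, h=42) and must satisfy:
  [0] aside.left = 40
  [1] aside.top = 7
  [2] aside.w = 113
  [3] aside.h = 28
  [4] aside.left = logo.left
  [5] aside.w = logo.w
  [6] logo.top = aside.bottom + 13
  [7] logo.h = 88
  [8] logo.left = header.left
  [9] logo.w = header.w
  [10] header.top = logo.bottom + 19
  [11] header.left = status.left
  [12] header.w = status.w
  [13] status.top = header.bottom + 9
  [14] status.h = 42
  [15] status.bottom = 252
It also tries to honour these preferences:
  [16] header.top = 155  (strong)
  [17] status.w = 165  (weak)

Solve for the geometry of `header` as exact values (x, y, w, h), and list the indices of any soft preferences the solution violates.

1. header.x = 40  [logo.left = header.left]
2. header.w = 113  [logo.w = header.w]
3. header.y = 155  [header.top = logo.bottom + 19]
4. header.h = 46  [status.top = header.bottom + 9]

header = (x=40, y=155, w=113, h=46)
violated soft preferences: 17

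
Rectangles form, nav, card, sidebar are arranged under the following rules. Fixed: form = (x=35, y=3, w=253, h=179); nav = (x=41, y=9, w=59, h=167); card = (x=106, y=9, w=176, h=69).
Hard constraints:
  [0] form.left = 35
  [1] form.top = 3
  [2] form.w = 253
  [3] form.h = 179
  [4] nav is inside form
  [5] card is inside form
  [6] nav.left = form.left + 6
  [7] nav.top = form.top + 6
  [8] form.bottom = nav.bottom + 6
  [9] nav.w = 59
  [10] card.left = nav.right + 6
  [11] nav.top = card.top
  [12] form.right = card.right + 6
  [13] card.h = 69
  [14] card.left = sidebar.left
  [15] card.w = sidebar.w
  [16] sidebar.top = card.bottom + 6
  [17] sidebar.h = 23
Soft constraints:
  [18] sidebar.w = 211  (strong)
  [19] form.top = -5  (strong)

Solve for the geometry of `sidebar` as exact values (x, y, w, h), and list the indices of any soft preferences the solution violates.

sidebar = (x=106, y=84, w=176, h=23)
violated soft preferences: 18, 19

1. sidebar.x = 106  [card.left = sidebar.left]
2. sidebar.w = 176  [card.w = sidebar.w]
3. sidebar.y = 84  [sidebar.top = card.bottom + 6]
4. sidebar.h = 23  [sidebar.h = 23]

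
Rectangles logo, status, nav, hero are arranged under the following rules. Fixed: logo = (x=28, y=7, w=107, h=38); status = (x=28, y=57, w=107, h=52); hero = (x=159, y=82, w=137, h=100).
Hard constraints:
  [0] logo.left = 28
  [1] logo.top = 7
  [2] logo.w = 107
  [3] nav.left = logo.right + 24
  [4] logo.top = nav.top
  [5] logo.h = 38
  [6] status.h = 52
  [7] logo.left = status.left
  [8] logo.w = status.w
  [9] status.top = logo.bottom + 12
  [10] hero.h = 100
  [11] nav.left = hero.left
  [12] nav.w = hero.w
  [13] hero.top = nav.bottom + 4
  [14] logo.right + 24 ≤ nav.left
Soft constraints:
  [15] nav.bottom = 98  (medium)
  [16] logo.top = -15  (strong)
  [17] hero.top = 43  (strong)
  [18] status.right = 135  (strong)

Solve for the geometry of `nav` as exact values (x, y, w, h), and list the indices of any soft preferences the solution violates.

1. nav.x = 159  [nav.left = logo.right + 24]
2. nav.y = 7  [logo.top = nav.top]
3. nav.w = 137  [nav.w = hero.w]
4. nav.h = 71  [hero.top = nav.bottom + 4]

nav = (x=159, y=7, w=137, h=71)
violated soft preferences: 15, 16, 17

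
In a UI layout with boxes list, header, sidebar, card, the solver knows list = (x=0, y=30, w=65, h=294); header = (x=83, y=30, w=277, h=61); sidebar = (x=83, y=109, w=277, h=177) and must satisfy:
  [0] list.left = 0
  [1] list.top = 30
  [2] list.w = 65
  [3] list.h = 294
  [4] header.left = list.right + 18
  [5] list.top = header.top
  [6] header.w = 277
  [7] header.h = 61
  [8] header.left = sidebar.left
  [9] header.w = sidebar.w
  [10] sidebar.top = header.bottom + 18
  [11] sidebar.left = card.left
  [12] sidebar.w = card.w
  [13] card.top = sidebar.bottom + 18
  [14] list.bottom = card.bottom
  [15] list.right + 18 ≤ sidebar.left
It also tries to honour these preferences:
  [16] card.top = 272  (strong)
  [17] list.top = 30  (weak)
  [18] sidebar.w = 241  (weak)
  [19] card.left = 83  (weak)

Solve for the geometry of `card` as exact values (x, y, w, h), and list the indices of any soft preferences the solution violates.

card = (x=83, y=304, w=277, h=20)
violated soft preferences: 16, 18

1. card.x = 83  [sidebar.left = card.left]
2. card.w = 277  [sidebar.w = card.w]
3. card.y = 304  [card.top = sidebar.bottom + 18]
4. card.h = 20  [list.bottom = card.bottom]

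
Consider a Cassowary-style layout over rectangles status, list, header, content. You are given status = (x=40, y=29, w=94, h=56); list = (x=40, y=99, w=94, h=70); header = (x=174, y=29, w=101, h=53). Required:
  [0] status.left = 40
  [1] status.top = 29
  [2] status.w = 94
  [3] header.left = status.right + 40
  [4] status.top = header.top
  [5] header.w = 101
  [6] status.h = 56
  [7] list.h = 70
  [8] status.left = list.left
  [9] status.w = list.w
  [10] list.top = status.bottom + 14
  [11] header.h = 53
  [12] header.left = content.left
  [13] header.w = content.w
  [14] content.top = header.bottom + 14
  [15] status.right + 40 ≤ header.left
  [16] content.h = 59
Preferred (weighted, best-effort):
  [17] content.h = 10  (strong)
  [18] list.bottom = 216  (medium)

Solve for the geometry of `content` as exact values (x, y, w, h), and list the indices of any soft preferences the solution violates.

1. content.x = 174  [header.left = content.left]
2. content.w = 101  [header.w = content.w]
3. content.y = 96  [content.top = header.bottom + 14]
4. content.h = 59  [content.h = 59]

content = (x=174, y=96, w=101, h=59)
violated soft preferences: 17, 18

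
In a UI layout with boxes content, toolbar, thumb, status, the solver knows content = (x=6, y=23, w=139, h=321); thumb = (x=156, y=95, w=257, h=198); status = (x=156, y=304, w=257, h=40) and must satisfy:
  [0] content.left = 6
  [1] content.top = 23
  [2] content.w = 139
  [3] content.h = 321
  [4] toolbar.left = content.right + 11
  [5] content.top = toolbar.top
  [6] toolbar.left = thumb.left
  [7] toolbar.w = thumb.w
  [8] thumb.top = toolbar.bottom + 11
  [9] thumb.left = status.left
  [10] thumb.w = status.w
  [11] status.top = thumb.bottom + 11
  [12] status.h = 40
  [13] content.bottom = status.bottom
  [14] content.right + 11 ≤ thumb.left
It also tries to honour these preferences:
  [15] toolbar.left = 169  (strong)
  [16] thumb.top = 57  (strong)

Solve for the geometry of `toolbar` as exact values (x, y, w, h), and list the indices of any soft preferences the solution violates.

toolbar = (x=156, y=23, w=257, h=61)
violated soft preferences: 15, 16

1. toolbar.x = 156  [toolbar.left = content.right + 11]
2. toolbar.y = 23  [content.top = toolbar.top]
3. toolbar.w = 257  [toolbar.w = thumb.w]
4. toolbar.h = 61  [thumb.top = toolbar.bottom + 11]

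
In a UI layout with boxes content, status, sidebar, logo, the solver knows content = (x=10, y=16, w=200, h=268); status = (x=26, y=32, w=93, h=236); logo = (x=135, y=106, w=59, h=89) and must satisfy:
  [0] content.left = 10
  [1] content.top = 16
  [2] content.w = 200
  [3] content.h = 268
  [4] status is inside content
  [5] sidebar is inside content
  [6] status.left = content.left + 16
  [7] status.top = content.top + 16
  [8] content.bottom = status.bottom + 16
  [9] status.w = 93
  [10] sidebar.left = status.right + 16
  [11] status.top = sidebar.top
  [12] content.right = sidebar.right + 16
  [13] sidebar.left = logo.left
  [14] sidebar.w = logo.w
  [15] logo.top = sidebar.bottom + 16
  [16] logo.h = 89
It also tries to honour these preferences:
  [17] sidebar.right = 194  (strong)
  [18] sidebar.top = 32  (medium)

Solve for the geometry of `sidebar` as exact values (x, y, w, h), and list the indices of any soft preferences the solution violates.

sidebar = (x=135, y=32, w=59, h=58)
violated soft preferences: none

1. sidebar.x = 135  [sidebar.left = status.right + 16]
2. sidebar.y = 32  [status.top = sidebar.top]
3. sidebar.w = 59  [content.right = sidebar.right + 16]
4. sidebar.h = 58  [logo.top = sidebar.bottom + 16]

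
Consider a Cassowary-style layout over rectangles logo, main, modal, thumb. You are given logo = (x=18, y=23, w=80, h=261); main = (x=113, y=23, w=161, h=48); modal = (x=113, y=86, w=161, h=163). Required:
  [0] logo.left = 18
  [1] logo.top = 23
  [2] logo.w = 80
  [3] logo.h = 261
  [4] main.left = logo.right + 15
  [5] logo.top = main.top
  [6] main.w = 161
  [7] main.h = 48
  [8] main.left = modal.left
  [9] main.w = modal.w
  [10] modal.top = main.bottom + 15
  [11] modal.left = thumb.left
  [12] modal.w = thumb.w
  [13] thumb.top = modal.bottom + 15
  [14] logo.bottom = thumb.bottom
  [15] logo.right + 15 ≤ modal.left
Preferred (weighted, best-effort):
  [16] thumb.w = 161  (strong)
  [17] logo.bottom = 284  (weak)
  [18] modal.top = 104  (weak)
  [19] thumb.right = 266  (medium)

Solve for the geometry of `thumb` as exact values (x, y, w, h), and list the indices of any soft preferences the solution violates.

thumb = (x=113, y=264, w=161, h=20)
violated soft preferences: 18, 19

1. thumb.x = 113  [modal.left = thumb.left]
2. thumb.w = 161  [modal.w = thumb.w]
3. thumb.y = 264  [thumb.top = modal.bottom + 15]
4. thumb.h = 20  [logo.bottom = thumb.bottom]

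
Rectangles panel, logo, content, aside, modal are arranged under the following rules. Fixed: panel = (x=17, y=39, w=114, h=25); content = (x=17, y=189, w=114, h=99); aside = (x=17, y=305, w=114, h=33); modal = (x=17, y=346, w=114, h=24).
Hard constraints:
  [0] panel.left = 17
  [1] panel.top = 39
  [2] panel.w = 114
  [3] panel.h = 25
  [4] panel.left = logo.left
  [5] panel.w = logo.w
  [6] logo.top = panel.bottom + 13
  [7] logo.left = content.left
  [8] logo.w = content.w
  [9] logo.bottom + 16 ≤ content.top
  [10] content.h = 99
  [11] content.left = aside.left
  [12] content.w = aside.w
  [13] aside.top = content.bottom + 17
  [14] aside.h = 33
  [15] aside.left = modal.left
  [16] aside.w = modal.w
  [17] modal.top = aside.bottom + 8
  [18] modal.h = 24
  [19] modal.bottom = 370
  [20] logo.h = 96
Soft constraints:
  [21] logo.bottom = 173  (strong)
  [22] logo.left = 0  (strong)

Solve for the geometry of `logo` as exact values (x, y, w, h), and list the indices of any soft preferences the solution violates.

logo = (x=17, y=77, w=114, h=96)
violated soft preferences: 22

1. logo.x = 17  [panel.left = logo.left]
2. logo.w = 114  [panel.w = logo.w]
3. logo.y = 77  [logo.top = panel.bottom + 13]
4. logo.h = 96  [logo.h = 96]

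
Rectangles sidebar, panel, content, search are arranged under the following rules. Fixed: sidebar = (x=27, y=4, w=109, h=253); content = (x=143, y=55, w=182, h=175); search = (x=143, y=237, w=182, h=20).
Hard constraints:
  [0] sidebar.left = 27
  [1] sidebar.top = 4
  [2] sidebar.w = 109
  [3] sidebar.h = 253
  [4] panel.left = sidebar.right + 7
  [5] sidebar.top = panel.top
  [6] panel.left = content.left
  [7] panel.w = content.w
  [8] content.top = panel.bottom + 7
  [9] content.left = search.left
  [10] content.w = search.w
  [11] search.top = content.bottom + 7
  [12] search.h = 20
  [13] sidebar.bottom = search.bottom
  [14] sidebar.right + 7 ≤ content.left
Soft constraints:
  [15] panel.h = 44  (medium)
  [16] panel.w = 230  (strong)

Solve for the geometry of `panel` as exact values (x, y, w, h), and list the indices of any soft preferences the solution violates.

panel = (x=143, y=4, w=182, h=44)
violated soft preferences: 16

1. panel.x = 143  [panel.left = sidebar.right + 7]
2. panel.y = 4  [sidebar.top = panel.top]
3. panel.w = 182  [panel.w = content.w]
4. panel.h = 44  [content.top = panel.bottom + 7]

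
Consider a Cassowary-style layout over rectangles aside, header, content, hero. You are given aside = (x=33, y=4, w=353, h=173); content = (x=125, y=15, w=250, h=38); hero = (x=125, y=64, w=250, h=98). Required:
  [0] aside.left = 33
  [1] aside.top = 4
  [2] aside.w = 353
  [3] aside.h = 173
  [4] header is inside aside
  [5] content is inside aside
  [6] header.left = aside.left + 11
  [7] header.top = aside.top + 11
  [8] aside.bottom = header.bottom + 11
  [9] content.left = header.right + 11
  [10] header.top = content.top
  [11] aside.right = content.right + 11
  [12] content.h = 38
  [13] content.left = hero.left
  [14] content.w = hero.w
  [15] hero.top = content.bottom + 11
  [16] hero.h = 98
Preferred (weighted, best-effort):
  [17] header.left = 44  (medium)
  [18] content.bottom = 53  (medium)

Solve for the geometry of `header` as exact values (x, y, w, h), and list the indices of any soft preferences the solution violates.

header = (x=44, y=15, w=70, h=151)
violated soft preferences: none

1. header.x = 44  [header.left = aside.left + 11]
2. header.y = 15  [header.top = aside.top + 11]
3. header.h = 151  [aside.bottom = header.bottom + 11]
4. header.w = 70  [content.left = header.right + 11]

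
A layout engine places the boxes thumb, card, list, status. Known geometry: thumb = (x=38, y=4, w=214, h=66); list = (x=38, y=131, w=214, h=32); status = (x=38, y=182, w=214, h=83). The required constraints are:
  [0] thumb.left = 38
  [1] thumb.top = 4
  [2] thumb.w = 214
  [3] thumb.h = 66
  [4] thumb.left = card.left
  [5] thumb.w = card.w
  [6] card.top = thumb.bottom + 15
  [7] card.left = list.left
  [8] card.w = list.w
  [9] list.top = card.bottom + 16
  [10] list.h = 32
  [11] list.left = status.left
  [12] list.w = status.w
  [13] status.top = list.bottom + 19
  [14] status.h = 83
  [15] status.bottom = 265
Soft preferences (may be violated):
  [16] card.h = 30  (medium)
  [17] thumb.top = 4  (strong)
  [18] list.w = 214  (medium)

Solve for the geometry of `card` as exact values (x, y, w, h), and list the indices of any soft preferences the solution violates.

card = (x=38, y=85, w=214, h=30)
violated soft preferences: none

1. card.x = 38  [thumb.left = card.left]
2. card.w = 214  [thumb.w = card.w]
3. card.y = 85  [card.top = thumb.bottom + 15]
4. card.h = 30  [list.top = card.bottom + 16]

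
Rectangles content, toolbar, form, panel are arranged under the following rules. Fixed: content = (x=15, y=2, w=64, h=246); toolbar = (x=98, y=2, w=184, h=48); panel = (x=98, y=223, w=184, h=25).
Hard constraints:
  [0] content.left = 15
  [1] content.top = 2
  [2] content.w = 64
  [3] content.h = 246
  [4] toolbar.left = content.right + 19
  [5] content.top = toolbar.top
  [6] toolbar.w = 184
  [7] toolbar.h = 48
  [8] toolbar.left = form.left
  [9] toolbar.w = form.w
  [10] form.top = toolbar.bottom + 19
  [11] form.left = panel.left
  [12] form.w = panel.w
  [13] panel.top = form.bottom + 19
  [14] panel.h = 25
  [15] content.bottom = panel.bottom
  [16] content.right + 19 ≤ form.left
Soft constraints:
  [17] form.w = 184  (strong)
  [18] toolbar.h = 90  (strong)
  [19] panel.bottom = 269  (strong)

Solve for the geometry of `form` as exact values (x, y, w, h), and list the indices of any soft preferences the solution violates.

form = (x=98, y=69, w=184, h=135)
violated soft preferences: 18, 19

1. form.x = 98  [toolbar.left = form.left]
2. form.w = 184  [toolbar.w = form.w]
3. form.y = 69  [form.top = toolbar.bottom + 19]
4. form.h = 135  [panel.top = form.bottom + 19]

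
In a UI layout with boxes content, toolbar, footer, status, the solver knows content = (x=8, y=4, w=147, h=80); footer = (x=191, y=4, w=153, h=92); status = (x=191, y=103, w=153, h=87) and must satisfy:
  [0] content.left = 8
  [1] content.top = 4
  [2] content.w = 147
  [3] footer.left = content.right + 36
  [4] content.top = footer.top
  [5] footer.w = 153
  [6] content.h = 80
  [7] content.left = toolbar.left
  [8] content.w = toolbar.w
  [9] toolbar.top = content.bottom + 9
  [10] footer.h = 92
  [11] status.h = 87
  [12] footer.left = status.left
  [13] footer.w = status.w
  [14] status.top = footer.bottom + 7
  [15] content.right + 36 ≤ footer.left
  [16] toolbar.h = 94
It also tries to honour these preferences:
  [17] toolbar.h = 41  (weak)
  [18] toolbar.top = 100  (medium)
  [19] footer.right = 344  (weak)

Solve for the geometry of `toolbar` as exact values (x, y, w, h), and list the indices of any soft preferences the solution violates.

toolbar = (x=8, y=93, w=147, h=94)
violated soft preferences: 17, 18

1. toolbar.x = 8  [content.left = toolbar.left]
2. toolbar.w = 147  [content.w = toolbar.w]
3. toolbar.y = 93  [toolbar.top = content.bottom + 9]
4. toolbar.h = 94  [toolbar.h = 94]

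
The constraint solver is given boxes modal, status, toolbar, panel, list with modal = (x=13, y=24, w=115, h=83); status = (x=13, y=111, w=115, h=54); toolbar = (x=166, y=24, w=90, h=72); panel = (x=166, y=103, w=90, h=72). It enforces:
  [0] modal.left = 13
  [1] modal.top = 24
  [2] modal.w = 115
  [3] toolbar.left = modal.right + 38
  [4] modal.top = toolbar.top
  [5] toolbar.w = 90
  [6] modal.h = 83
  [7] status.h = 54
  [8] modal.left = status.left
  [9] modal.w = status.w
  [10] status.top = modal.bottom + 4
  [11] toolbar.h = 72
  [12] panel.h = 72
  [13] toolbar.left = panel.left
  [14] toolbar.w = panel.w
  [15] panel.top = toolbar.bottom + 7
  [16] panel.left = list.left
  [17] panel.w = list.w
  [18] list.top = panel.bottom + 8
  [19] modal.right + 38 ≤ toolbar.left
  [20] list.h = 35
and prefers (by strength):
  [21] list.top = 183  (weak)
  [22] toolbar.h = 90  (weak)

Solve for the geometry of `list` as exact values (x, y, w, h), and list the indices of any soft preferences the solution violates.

1. list.x = 166  [panel.left = list.left]
2. list.w = 90  [panel.w = list.w]
3. list.y = 183  [list.top = panel.bottom + 8]
4. list.h = 35  [list.h = 35]

list = (x=166, y=183, w=90, h=35)
violated soft preferences: 22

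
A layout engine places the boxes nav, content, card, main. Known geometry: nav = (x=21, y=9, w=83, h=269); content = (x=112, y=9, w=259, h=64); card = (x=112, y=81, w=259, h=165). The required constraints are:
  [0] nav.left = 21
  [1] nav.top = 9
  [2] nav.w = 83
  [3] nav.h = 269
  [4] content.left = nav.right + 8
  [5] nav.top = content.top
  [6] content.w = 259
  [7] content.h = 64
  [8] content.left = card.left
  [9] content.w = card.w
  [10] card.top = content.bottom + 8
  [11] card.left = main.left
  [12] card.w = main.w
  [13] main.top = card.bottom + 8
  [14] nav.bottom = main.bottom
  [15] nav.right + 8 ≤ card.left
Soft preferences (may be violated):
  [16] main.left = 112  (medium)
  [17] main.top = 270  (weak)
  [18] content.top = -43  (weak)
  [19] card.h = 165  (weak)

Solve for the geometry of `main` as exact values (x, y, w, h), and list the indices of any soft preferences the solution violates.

1. main.x = 112  [card.left = main.left]
2. main.w = 259  [card.w = main.w]
3. main.y = 254  [main.top = card.bottom + 8]
4. main.h = 24  [nav.bottom = main.bottom]

main = (x=112, y=254, w=259, h=24)
violated soft preferences: 17, 18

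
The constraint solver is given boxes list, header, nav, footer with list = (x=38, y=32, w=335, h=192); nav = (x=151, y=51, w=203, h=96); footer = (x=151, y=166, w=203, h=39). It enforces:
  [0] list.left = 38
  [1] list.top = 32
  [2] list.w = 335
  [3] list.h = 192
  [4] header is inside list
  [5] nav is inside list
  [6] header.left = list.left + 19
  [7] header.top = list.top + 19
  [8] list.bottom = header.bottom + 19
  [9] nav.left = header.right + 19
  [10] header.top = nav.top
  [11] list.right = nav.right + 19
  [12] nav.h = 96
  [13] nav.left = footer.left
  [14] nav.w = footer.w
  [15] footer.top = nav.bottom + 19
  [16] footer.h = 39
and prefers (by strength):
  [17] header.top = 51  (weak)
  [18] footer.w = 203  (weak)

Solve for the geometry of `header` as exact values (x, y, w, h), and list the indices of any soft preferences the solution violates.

1. header.x = 57  [header.left = list.left + 19]
2. header.y = 51  [header.top = list.top + 19]
3. header.h = 154  [list.bottom = header.bottom + 19]
4. header.w = 75  [nav.left = header.right + 19]

header = (x=57, y=51, w=75, h=154)
violated soft preferences: none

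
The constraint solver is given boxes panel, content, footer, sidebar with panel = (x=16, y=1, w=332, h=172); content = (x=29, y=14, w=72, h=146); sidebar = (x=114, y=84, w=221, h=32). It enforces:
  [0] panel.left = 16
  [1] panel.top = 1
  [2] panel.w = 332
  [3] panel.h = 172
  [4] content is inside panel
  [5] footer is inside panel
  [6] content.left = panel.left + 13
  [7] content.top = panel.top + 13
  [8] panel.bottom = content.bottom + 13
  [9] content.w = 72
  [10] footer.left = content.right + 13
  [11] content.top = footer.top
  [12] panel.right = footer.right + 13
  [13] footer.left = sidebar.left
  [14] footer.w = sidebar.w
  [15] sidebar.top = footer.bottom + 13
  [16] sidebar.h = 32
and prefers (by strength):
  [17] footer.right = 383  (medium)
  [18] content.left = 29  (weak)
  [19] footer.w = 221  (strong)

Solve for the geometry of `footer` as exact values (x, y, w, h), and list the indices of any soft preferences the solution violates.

1. footer.x = 114  [footer.left = content.right + 13]
2. footer.y = 14  [content.top = footer.top]
3. footer.w = 221  [panel.right = footer.right + 13]
4. footer.h = 57  [sidebar.top = footer.bottom + 13]

footer = (x=114, y=14, w=221, h=57)
violated soft preferences: 17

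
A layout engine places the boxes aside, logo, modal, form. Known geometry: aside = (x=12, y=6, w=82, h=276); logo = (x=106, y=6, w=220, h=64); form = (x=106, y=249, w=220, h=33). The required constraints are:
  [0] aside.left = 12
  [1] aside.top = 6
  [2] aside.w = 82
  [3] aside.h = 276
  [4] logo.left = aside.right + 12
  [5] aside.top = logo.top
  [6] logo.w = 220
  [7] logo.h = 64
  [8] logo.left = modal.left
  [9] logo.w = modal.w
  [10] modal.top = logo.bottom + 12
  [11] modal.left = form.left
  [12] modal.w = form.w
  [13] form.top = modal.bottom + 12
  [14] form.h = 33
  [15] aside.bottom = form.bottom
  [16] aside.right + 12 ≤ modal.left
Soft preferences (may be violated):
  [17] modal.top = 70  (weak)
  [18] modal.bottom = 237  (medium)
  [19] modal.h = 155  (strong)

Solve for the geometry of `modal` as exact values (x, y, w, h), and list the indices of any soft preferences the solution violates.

1. modal.x = 106  [logo.left = modal.left]
2. modal.w = 220  [logo.w = modal.w]
3. modal.y = 82  [modal.top = logo.bottom + 12]
4. modal.h = 155  [form.top = modal.bottom + 12]

modal = (x=106, y=82, w=220, h=155)
violated soft preferences: 17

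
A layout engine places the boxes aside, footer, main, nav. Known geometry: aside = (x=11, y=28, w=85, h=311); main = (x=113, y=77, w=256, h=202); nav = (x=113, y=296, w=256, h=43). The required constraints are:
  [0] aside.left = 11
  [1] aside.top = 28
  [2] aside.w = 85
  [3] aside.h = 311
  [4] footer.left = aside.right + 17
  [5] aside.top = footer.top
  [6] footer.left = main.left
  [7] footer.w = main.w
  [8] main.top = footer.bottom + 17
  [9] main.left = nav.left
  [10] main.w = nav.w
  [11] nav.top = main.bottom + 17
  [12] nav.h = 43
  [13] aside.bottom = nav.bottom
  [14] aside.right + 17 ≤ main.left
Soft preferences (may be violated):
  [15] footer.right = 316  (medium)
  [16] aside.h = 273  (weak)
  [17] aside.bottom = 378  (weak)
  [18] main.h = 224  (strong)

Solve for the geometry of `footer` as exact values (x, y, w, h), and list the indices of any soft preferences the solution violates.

1. footer.x = 113  [footer.left = aside.right + 17]
2. footer.y = 28  [aside.top = footer.top]
3. footer.w = 256  [footer.w = main.w]
4. footer.h = 32  [main.top = footer.bottom + 17]

footer = (x=113, y=28, w=256, h=32)
violated soft preferences: 15, 16, 17, 18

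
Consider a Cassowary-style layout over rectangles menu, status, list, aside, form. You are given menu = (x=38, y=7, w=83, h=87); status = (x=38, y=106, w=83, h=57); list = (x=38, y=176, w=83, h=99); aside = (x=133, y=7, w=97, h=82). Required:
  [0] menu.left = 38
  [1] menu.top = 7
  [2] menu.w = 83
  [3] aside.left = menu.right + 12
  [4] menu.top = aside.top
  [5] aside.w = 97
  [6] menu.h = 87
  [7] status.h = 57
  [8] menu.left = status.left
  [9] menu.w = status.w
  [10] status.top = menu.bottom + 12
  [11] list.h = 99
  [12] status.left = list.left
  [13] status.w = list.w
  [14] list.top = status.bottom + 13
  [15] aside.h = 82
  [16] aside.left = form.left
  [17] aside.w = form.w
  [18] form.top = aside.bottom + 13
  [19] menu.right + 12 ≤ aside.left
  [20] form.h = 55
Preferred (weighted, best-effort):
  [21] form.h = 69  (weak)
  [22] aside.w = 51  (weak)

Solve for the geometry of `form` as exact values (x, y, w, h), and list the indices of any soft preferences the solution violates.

1. form.x = 133  [aside.left = form.left]
2. form.w = 97  [aside.w = form.w]
3. form.y = 102  [form.top = aside.bottom + 13]
4. form.h = 55  [form.h = 55]

form = (x=133, y=102, w=97, h=55)
violated soft preferences: 21, 22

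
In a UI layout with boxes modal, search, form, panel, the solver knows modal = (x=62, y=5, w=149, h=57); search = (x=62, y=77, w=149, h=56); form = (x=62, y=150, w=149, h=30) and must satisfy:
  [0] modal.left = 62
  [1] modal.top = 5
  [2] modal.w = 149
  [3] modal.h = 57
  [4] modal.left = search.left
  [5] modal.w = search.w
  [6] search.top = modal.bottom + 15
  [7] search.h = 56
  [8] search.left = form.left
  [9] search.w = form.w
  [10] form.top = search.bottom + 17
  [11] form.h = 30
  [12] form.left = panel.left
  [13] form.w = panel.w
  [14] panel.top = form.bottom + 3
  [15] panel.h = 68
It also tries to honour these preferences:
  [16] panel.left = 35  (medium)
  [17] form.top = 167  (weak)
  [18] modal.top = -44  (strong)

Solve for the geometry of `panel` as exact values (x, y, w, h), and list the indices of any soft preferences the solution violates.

panel = (x=62, y=183, w=149, h=68)
violated soft preferences: 16, 17, 18

1. panel.x = 62  [form.left = panel.left]
2. panel.w = 149  [form.w = panel.w]
3. panel.y = 183  [panel.top = form.bottom + 3]
4. panel.h = 68  [panel.h = 68]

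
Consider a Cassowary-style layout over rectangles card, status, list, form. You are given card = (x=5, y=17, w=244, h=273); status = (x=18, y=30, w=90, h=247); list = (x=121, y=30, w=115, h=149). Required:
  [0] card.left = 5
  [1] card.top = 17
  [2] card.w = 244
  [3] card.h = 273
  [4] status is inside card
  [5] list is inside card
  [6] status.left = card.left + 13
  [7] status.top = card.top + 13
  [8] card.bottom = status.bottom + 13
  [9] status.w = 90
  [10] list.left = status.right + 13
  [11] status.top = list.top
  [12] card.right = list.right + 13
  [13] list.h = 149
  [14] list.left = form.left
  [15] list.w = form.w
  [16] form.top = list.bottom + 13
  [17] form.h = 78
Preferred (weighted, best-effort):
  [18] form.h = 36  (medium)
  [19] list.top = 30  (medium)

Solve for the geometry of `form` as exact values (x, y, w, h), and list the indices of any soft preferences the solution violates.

1. form.x = 121  [list.left = form.left]
2. form.w = 115  [list.w = form.w]
3. form.y = 192  [form.top = list.bottom + 13]
4. form.h = 78  [form.h = 78]

form = (x=121, y=192, w=115, h=78)
violated soft preferences: 18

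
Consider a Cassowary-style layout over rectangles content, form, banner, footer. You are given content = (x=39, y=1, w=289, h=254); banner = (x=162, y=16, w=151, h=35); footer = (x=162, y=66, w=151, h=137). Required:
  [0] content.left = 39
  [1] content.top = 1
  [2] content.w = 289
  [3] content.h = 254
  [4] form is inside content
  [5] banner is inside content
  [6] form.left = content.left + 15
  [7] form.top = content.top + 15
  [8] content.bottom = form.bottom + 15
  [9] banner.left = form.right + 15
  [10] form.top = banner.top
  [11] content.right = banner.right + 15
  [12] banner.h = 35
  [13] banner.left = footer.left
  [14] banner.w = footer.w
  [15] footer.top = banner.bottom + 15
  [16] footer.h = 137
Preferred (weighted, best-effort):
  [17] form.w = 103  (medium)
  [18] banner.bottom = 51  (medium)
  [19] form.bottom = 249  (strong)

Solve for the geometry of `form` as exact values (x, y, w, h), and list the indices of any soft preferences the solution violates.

form = (x=54, y=16, w=93, h=224)
violated soft preferences: 17, 19

1. form.x = 54  [form.left = content.left + 15]
2. form.y = 16  [form.top = content.top + 15]
3. form.h = 224  [content.bottom = form.bottom + 15]
4. form.w = 93  [banner.left = form.right + 15]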